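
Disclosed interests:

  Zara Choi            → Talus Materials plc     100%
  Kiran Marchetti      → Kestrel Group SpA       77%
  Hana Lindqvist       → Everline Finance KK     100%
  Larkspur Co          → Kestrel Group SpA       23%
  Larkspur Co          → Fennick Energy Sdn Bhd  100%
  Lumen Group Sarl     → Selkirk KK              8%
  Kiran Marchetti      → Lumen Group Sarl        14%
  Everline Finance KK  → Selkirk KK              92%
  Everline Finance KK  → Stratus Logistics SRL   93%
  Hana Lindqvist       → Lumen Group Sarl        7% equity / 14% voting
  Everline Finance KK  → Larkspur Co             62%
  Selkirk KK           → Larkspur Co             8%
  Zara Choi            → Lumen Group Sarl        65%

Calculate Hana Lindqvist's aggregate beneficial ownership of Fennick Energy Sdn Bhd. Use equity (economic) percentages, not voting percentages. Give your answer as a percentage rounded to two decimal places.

69.40%

Hana reaches Fennick along 3 paths.
Via Everline → Selkirk → Larkspur: 100% × 92% × 8% × 100% = 7.36%.
Via Lumen → Selkirk → Larkspur: 7% × 8% × 8% × 100% = 0.0448%.
Via Everline → Larkspur: 100% × 62% × 100% = 62%.
Total: 7.36% + 0.0448% + 62% = 69.4048%.
Rounded: 69.40%.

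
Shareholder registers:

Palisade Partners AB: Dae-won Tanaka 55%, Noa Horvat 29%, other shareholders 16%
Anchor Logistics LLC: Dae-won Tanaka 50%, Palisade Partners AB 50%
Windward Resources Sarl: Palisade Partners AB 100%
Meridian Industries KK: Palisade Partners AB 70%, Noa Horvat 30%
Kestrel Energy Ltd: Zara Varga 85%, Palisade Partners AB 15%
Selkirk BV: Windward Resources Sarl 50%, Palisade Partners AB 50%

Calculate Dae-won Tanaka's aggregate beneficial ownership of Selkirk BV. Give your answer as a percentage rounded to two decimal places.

Dae-won reaches Selkirk along 2 paths.
Via Palisade → Windward: 55% × 100% × 50% = 27.5%.
Via Palisade: 55% × 50% = 27.5%.
Total: 27.5% + 27.5% = 55%.
Rounded: 55.00%.

55.00%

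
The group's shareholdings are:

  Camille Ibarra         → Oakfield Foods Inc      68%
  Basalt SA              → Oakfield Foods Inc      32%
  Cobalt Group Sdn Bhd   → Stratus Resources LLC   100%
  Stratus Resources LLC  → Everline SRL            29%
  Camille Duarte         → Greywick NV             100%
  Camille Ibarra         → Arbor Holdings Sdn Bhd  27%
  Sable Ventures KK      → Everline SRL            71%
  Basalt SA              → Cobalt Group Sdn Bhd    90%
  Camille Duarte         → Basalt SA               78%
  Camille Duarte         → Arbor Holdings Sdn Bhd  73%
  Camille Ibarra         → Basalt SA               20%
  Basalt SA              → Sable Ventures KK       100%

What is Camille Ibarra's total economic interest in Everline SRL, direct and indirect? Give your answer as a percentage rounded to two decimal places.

19.42%

Camille Ibarra reaches Everline along 2 paths.
Via Basalt → Cobalt → Stratus: 20% × 90% × 100% × 29% = 5.22%.
Via Basalt → Sable: 20% × 100% × 71% = 14.2%.
Total: 5.22% + 14.2% = 19.42%.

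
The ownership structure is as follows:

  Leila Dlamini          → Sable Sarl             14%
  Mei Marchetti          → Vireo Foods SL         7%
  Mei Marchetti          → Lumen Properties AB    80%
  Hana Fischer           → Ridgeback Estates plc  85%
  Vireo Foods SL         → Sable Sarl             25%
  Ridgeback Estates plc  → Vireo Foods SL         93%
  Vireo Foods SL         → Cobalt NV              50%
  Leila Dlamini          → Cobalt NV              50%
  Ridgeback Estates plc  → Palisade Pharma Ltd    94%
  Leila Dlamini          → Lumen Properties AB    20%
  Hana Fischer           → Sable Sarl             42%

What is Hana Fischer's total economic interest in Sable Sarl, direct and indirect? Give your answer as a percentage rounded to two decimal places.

Hana reaches Sable along 2 paths.
Direct stake: 42% = 42%.
Via Ridgeback → Vireo: 85% × 93% × 25% = 19.7625%.
Total: 42% + 19.7625% = 61.7625%.
Rounded: 61.76%.

61.76%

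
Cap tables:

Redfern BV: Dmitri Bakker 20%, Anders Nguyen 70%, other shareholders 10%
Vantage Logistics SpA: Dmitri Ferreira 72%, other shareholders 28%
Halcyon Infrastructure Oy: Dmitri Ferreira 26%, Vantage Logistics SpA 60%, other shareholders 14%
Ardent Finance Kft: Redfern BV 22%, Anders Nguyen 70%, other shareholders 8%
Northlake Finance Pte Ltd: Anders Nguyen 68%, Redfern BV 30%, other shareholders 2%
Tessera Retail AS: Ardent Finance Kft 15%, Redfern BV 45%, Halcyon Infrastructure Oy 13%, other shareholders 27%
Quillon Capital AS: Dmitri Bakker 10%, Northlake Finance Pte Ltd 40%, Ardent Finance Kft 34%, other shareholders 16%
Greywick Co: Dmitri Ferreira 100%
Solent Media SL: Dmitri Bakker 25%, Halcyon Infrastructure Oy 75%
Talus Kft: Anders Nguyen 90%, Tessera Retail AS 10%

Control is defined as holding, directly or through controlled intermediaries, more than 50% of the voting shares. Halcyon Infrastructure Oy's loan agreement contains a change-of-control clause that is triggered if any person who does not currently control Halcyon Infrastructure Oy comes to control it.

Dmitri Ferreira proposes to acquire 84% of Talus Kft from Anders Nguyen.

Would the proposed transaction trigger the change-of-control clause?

No

The purchase adds only to Dmitri Ferreira's holdings (Anders's stake shrinks), so Dmitri Ferreira is the only person who could newly come to control Halcyon.
Dmitri Ferreira holds 72% of Vantage, so Dmitri Ferreira controls Vantage.
Dmitri Ferreira and Vantage together hold 26% + 60% = 86% of Halcyon, so Dmitri Ferreira controls Halcyon.
So Dmitri Ferreira already controls Halcyon before the transaction.
After the purchase, Dmitri Ferreira holds 84% of Talus directly, and Anders's stake falls to 6%.
Dmitri Ferreira controlled Halcyon already, so this is not a new person acquiring control; every other person's position is unchanged or reduced.
No new person acquires control, so the clause is not triggered.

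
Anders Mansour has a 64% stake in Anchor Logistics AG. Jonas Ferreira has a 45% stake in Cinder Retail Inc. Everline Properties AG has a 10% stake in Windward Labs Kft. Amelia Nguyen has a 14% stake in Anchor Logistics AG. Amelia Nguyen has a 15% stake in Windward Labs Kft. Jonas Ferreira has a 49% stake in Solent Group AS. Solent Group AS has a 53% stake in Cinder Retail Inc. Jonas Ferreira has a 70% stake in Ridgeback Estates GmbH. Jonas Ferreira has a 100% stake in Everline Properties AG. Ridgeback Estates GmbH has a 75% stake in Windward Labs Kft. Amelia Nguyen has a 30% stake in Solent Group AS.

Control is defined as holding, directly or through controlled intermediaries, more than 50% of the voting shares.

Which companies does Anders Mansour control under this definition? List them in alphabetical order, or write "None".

Anders holds 64% of Anchor, so Anders controls Anchor.
No other company's threshold is met.

Anchor Logistics AG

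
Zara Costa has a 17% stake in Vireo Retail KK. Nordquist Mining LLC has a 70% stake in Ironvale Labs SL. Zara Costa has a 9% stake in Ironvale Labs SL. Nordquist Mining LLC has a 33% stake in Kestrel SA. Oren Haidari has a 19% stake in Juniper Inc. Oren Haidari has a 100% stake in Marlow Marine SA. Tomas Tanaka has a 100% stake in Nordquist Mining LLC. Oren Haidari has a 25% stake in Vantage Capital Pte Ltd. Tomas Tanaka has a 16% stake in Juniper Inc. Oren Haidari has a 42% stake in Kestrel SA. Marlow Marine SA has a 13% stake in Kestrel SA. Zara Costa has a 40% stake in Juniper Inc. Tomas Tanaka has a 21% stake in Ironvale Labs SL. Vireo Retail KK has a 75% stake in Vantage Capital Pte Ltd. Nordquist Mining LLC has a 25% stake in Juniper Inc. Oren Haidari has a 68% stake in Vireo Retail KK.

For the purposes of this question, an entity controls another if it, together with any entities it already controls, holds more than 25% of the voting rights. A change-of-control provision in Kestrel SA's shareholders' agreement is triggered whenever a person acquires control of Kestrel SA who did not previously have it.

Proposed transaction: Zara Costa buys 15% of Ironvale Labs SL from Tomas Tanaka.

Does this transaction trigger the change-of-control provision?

The purchase adds only to Zara's holdings (Tomas's stake shrinks), so Zara is the only person who could newly come to control Kestrel.
Zara holds 40% of Juniper, so Zara controls Juniper.
Neither Zara nor any entity Zara controls holds any voting interest in Kestrel.
So before the transaction, Zara does not control Kestrel.
After the purchase, Zara's direct stake in Ironvale rises to 9% + 15% = 24%, and Tomas's stake falls to 6%.
Zara's side now holds 24% of Ironvale, not > 25%, so Zara still does not control Ironvale.
After the transaction, neither Zara nor any entity Zara controls holds a voting interest in Kestrel, so Zara still does not control it.
No new person acquires control, so the clause is not triggered.

No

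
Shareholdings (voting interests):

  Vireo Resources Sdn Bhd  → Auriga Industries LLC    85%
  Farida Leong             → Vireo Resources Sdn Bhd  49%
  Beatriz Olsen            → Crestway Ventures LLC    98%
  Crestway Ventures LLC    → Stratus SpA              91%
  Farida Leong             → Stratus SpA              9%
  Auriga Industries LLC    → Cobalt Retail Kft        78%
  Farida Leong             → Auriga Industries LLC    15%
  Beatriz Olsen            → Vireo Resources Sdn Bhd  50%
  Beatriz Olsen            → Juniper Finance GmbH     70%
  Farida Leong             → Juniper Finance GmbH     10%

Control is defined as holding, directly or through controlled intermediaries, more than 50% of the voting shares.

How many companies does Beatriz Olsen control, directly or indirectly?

Beatriz holds 70% of Juniper, so Beatriz controls Juniper.
Beatriz holds 98% of Crestway, so Beatriz controls Crestway.
Crestway holds 91% of Stratus, so Beatriz controls Stratus.
No other company's threshold is met.
Beatriz controls 3 companies.

3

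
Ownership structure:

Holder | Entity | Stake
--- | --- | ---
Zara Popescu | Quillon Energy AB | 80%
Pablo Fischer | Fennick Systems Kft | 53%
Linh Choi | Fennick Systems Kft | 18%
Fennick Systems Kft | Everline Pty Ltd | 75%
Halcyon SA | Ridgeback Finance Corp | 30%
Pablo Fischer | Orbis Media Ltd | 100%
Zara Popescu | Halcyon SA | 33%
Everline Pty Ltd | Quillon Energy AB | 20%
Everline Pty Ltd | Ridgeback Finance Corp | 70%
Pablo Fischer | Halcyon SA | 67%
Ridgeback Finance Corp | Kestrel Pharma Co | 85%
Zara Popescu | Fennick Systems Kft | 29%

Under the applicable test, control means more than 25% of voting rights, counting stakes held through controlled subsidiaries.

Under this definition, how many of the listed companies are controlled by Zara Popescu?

Zara holds 33% of Halcyon, so Zara controls Halcyon.
Zara holds 29% of Fennick, so Zara controls Fennick.
Fennick holds 75% of Everline, so Zara controls Everline.
Halcyon and Everline together hold 30% + 70% = 100% of Ridgeback, so Zara controls Ridgeback.
Everline and Zara together hold 20% + 80% = 100% of Quillon, so Zara controls Quillon.
Ridgeback holds 85% of Kestrel, so Zara controls Kestrel.
No other company's threshold is met.
Zara controls 6 companies.

6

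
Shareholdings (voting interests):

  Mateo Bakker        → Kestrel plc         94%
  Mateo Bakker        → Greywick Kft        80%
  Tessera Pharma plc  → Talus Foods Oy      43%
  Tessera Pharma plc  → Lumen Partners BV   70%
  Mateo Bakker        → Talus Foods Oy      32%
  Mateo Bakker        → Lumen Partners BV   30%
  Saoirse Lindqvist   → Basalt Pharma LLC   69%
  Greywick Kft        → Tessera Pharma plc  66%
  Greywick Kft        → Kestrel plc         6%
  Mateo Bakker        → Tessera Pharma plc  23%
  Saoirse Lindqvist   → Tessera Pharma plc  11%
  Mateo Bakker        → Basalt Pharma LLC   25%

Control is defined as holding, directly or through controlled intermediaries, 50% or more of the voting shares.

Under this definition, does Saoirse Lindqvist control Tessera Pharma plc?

Saoirse holds 69% of Basalt, so Saoirse controls Basalt.
In Tessera, Saoirse's side holds only 11%, not ≥ 50%.
So Saoirse does not control Tessera.

No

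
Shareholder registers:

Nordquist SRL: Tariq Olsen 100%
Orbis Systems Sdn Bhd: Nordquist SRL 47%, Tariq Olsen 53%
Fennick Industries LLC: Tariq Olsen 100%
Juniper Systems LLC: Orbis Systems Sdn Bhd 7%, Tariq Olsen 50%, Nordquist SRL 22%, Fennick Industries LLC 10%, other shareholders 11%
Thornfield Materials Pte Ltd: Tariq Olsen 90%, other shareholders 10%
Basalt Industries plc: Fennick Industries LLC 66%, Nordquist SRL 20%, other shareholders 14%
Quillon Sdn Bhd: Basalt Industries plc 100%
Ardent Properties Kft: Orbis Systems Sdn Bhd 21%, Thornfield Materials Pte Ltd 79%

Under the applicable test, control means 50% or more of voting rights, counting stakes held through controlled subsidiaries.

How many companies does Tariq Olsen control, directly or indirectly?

8

Tariq holds 100% of Nordquist, so Tariq controls Nordquist.
Nordquist and Tariq together hold 47% + 53% = 100% of Orbis, so Tariq controls Orbis.
Tariq holds 100% of Fennick, so Tariq controls Fennick.
Orbis and Tariq and Nordquist and Fennick together hold 7% + 50% + 22% + 10% = 89% of Juniper, so Tariq controls Juniper.
Tariq holds 90% of Thornfield, so Tariq controls Thornfield.
Fennick and Nordquist together hold 66% + 20% = 86% of Basalt, so Tariq controls Basalt.
Basalt holds 100% of Quillon, so Tariq controls Quillon.
Orbis and Thornfield together hold 21% + 79% = 100% of Ardent, so Tariq controls Ardent.
Tariq controls 8 companies.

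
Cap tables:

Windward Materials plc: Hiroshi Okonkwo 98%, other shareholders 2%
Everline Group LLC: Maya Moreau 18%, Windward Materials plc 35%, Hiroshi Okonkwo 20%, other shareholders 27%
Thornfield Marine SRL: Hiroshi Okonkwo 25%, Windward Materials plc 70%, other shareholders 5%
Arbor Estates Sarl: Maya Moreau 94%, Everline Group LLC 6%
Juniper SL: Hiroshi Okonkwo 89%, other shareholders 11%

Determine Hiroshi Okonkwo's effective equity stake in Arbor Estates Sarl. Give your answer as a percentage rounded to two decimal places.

3.26%

Hiroshi reaches Arbor along 2 paths.
Via Windward → Everline: 98% × 35% × 6% = 2.058%.
Via Everline: 20% × 6% = 1.2%.
Total: 2.058% + 1.2% = 3.258%.
Rounded: 3.26%.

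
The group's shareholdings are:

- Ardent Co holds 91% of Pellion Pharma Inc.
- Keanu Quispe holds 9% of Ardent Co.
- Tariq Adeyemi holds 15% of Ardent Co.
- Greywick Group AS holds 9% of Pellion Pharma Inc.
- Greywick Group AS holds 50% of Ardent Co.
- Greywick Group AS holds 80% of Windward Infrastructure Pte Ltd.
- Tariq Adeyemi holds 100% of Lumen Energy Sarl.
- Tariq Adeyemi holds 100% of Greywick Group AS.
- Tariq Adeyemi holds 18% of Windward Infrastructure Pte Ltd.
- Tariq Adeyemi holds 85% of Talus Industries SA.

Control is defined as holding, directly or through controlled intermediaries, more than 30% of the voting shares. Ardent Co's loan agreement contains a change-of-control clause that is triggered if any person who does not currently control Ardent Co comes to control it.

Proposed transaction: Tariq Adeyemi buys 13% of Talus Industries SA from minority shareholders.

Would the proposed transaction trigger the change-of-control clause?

No

The purchase changes only Tariq's holdings, so Tariq is the only person who could newly come to control Ardent.
Tariq holds 100% of Greywick, so Tariq controls Greywick.
Tariq and Greywick together hold 15% + 50% = 65% of Ardent, so Tariq controls Ardent.
So Tariq already controls Ardent before the transaction.
After the purchase, Tariq's direct stake in Talus rises to 85% + 13% = 98%.
Tariq controlled Ardent already, so this is not a new person acquiring control; every other person's position is unchanged or reduced.
No new person acquires control, so the clause is not triggered.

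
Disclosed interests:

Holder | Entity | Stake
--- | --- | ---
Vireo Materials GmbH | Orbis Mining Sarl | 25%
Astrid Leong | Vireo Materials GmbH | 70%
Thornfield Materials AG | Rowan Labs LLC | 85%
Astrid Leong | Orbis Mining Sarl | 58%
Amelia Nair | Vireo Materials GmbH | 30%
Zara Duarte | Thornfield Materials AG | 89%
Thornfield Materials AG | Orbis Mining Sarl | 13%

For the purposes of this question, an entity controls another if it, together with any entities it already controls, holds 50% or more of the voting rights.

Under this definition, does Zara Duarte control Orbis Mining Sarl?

No

Zara holds 89% of Thornfield, so Zara controls Thornfield.
Thornfield holds 85% of Rowan, so Zara controls Rowan.
In Orbis, Zara's side holds only 13%, not ≥ 50%.
So Zara does not control Orbis.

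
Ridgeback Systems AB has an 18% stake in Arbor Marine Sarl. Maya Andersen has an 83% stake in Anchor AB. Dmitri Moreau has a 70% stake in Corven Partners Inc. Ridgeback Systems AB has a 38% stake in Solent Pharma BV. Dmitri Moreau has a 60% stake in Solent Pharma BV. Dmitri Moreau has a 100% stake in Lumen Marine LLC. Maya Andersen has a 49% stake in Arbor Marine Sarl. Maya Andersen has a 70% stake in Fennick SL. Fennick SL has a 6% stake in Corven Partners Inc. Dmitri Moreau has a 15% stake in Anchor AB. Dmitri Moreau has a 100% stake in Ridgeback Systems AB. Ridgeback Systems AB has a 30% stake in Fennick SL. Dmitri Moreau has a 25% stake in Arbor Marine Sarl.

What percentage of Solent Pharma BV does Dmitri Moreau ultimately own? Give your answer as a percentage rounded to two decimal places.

Dmitri reaches Solent along 2 paths.
Direct stake: 60% = 60%.
Via Ridgeback: 100% × 38% = 38%.
Total: 60% + 38% = 98%.
Rounded: 98.00%.

98.00%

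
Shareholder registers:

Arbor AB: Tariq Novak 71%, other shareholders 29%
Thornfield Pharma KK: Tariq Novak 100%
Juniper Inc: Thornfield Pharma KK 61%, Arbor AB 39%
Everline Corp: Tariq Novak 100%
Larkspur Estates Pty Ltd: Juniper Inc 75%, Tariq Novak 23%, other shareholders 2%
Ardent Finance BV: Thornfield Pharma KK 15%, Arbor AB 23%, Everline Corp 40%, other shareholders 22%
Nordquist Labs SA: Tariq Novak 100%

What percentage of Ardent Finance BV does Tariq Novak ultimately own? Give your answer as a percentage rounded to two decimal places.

71.33%

Tariq reaches Ardent along 3 paths.
Via Thornfield: 100% × 15% = 15%.
Via Arbor: 71% × 23% = 16.33%.
Via Everline: 100% × 40% = 40%.
Total: 15% + 16.33% + 40% = 71.33%.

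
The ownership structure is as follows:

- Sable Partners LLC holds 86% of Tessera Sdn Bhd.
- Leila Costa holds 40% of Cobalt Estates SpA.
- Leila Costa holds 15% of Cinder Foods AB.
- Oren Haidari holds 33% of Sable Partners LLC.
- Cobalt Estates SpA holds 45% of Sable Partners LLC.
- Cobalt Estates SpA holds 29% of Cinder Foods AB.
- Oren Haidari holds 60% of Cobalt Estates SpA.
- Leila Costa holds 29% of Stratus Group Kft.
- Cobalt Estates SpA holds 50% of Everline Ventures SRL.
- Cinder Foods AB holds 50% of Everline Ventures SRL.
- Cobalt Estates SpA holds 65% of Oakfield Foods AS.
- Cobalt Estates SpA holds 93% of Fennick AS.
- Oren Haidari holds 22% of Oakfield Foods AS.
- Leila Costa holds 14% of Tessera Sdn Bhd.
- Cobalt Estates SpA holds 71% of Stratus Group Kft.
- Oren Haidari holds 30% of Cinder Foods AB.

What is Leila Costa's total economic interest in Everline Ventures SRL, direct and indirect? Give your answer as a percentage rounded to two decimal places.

Leila reaches Everline along 3 paths.
Via Cobalt: 40% × 50% = 20%.
Via Cinder: 15% × 50% = 7.5%.
Via Cobalt → Cinder: 40% × 29% × 50% = 5.8%.
Total: 20% + 7.5% + 5.8% = 33.3%.
Rounded: 33.30%.

33.30%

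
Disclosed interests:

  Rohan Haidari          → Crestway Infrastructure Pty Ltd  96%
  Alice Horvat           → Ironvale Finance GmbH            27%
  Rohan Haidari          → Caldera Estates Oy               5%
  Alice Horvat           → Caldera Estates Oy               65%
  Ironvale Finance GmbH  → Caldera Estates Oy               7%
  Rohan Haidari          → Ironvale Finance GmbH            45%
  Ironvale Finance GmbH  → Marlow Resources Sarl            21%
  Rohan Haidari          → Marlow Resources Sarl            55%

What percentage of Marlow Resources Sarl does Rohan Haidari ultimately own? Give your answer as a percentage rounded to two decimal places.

Rohan reaches Marlow along 2 paths.
Via Ironvale: 45% × 21% = 9.45%.
Direct stake: 55% = 55%.
Total: 9.45% + 55% = 64.45%.

64.45%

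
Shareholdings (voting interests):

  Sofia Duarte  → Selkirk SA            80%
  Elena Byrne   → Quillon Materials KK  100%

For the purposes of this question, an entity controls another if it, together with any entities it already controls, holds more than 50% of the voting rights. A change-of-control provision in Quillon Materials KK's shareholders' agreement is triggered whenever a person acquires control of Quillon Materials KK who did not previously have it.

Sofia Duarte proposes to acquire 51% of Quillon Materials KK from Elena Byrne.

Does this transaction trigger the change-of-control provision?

The purchase adds only to Sofia's holdings (Elena's stake shrinks), so Sofia is the only person who could newly come to control Quillon.
Sofia holds 80% of Selkirk, so Sofia controls Selkirk.
Neither Sofia nor any entity Sofia controls holds any voting interest in Quillon.
So before the transaction, Sofia does not control Quillon.
After the purchase, Sofia holds 51% of Quillon directly, and Elena's stake falls to 49%.
Sofia holds 51% of Quillon, so Sofia controls Quillon.
Sofia did not control Quillon before and does after, so the clause is triggered.

Yes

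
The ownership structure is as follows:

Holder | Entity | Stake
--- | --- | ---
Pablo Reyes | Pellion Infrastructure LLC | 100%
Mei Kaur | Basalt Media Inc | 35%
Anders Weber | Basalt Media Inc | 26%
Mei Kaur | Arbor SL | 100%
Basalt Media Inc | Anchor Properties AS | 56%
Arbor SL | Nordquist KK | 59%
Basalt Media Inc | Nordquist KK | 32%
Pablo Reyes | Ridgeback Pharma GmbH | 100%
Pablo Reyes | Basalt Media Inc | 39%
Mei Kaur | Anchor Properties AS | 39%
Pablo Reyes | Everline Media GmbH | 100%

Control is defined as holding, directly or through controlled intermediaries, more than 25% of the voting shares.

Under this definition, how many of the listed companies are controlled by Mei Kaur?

Mei holds 35% of Basalt, so Mei controls Basalt.
Mei holds 100% of Arbor, so Mei controls Arbor.
Arbor and Basalt together hold 59% + 32% = 91% of Nordquist, so Mei controls Nordquist.
Basalt and Mei together hold 56% + 39% = 95% of Anchor, so Mei controls Anchor.
No other company's threshold is met.
Mei controls 4 companies.

4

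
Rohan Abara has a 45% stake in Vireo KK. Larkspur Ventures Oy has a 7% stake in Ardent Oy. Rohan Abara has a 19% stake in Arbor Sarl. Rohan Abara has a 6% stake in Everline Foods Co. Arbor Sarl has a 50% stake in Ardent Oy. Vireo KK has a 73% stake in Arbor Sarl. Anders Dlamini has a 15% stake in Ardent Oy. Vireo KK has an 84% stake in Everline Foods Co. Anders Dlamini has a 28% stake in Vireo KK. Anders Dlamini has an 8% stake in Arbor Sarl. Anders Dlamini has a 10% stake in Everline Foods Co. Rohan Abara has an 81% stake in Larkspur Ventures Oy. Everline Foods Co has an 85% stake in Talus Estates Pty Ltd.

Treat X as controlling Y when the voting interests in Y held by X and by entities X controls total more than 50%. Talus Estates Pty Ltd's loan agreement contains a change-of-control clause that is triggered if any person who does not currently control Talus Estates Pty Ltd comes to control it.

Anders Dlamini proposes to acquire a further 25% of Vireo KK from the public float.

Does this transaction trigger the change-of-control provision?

Yes

The purchase changes only Anders's holdings, so Anders is the only person who could newly come to control Talus.
Anders's largest direct stake is 28% in Vireo, which does not meet the threshold, so Anders controls no company.
Neither Anders nor any entity Anders controls holds any voting interest in Talus.
So before the transaction, Anders does not control Talus.
After the purchase, Anders's direct stake in Vireo rises to 28% + 25% = 53%.
Anders holds 53% of Vireo, so Anders controls Vireo.
Vireo and Anders together hold 84% + 10% = 94% of Everline, so Anders controls Everline.
Everline holds 85% of Talus, so Anders controls Talus.
Anders did not control Talus before and does after, so the clause is triggered.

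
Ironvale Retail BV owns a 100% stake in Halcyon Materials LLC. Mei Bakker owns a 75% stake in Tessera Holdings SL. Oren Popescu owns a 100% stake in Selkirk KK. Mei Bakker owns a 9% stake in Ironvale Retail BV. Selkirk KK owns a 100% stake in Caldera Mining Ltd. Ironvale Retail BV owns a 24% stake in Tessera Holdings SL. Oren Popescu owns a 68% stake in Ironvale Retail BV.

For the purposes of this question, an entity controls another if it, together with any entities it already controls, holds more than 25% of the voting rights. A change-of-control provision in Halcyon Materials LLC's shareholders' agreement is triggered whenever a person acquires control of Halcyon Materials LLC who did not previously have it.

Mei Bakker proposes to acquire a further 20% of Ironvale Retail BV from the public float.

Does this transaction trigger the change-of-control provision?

The purchase changes only Mei's holdings, so Mei is the only person who could newly come to control Halcyon.
Mei holds 75% of Tessera, so Mei controls Tessera.
Neither Mei nor any entity Mei controls holds any voting interest in Halcyon.
So before the transaction, Mei does not control Halcyon.
After the purchase, Mei's direct stake in Ironvale rises to 9% + 20% = 29%.
Mei holds 29% of Ironvale, so Mei controls Ironvale.
Ironvale holds 100% of Halcyon, so Mei controls Halcyon.
Mei did not control Halcyon before and does after, so the clause is triggered.

Yes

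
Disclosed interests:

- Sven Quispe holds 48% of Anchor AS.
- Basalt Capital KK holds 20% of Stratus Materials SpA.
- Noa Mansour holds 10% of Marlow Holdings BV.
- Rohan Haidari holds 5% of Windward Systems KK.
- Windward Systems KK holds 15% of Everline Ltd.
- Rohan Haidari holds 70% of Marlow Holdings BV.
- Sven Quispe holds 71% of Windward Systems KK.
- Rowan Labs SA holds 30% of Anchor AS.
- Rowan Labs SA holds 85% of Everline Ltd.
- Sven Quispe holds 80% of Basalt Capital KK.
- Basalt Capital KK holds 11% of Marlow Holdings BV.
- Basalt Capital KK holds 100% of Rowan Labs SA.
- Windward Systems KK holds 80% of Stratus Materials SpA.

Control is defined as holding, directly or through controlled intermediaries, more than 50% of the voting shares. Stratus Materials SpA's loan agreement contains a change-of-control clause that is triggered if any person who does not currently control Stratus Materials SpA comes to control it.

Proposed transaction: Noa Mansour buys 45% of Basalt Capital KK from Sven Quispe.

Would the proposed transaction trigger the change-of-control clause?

No

The purchase adds only to Noa's holdings (Sven's stake shrinks), so Noa is the only person who could newly come to control Stratus.
Noa's largest direct stake is 10% in Marlow, which does not meet the threshold, so Noa controls no company.
Neither Noa nor any entity Noa controls holds any voting interest in Stratus.
So before the transaction, Noa does not control Stratus.
After the purchase, Noa holds 45% of Basalt directly, and Sven's stake falls to 35%.
Noa's side now holds 45% of Basalt, not > 50%, so Noa still does not control Basalt.
After the transaction, neither Noa nor any entity Noa controls holds a voting interest in Stratus, so Noa still does not control it.
No new person acquires control, so the clause is not triggered.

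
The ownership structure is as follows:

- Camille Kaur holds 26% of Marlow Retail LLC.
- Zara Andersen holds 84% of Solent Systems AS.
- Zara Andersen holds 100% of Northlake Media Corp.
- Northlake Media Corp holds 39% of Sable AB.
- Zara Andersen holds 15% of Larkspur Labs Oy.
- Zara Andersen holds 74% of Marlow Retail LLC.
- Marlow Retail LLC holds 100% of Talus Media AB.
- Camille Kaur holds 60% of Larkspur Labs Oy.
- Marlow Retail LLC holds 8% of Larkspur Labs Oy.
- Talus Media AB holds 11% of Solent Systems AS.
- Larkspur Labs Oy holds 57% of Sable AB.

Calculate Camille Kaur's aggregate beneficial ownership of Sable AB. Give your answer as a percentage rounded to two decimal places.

35.39%

Camille reaches Sable along 2 paths.
Via Larkspur: 60% × 57% = 34.2%.
Via Marlow → Larkspur: 26% × 8% × 57% = 1.1856%.
Total: 34.2% + 1.1856% = 35.3856%.
Rounded: 35.39%.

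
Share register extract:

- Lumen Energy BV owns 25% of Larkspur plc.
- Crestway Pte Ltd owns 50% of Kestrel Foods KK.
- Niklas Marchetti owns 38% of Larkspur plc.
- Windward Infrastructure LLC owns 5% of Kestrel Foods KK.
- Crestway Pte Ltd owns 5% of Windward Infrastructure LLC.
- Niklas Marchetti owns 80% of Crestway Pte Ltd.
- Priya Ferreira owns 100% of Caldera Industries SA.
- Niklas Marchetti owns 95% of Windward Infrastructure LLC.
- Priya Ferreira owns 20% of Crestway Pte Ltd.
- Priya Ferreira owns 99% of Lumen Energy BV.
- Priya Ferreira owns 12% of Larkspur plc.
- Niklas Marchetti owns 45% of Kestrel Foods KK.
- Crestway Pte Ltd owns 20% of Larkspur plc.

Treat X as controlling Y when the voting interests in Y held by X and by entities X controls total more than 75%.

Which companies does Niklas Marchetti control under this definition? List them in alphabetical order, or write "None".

Crestway Pte Ltd, Kestrel Foods KK, Windward Infrastructure LLC

Niklas holds 80% of Crestway, so Niklas controls Crestway.
Crestway and Niklas together hold 5% + 95% = 100% of Windward, so Niklas controls Windward.
Crestway and Niklas and Windward together hold 50% + 45% + 5% = 100% of Kestrel, so Niklas controls Kestrel.
No other company's threshold is met.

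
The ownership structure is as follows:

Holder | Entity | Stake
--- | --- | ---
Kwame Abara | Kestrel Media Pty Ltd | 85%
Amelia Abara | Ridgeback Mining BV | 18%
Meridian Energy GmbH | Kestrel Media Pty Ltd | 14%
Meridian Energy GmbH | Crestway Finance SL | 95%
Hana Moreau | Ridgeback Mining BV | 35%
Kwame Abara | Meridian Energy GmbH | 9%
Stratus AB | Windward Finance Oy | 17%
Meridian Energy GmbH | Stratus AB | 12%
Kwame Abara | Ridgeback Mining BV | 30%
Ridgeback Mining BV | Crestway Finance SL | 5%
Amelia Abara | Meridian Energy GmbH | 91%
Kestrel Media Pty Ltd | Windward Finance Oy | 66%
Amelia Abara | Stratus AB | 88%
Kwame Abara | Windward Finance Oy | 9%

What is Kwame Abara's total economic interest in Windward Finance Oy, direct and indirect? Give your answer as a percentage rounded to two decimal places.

66.12%

Kwame reaches Windward along 4 paths.
Via Kestrel: 85% × 66% = 56.1%.
Via Meridian → Kestrel: 9% × 14% × 66% = 0.8316%.
Direct stake: 9% = 9%.
Via Meridian → Stratus: 9% × 12% × 17% = 0.1836%.
Total: 56.1% + 0.8316% + 9% + 0.1836% = 66.1152%.
Rounded: 66.12%.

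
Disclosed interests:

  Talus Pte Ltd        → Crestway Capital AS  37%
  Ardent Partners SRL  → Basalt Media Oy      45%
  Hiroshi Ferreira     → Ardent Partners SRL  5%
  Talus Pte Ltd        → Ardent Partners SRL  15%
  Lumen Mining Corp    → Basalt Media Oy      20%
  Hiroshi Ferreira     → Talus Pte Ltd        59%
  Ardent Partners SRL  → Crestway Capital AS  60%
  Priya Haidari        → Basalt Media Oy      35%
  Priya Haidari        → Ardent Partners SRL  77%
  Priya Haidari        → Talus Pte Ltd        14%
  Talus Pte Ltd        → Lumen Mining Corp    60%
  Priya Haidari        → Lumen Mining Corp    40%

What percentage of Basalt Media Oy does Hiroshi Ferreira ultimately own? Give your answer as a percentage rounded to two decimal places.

Hiroshi reaches Basalt along 3 paths.
Via Ardent: 5% × 45% = 2.25%.
Via Talus → Ardent: 59% × 15% × 45% = 3.9825%.
Via Talus → Lumen: 59% × 60% × 20% = 7.08%.
Total: 2.25% + 3.9825% + 7.08% = 13.3125%.
Rounded: 13.31%.

13.31%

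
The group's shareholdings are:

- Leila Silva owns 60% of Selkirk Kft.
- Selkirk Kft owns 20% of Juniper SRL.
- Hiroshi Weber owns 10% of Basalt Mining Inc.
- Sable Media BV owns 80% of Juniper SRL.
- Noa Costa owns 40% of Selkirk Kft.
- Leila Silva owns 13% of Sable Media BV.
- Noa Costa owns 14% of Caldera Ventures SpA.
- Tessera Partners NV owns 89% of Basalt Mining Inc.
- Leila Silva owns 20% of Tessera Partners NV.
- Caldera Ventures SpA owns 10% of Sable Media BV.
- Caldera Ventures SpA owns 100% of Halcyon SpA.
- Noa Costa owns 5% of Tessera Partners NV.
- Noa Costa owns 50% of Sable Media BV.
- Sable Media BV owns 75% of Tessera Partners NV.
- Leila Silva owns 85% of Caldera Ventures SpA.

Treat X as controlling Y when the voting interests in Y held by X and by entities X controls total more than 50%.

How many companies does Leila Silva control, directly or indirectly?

Leila holds 85% of Caldera, so Leila controls Caldera.
Leila holds 60% of Selkirk, so Leila controls Selkirk.
Caldera holds 100% of Halcyon, so Leila controls Halcyon.
No other company's threshold is met.
Leila controls 3 companies.

3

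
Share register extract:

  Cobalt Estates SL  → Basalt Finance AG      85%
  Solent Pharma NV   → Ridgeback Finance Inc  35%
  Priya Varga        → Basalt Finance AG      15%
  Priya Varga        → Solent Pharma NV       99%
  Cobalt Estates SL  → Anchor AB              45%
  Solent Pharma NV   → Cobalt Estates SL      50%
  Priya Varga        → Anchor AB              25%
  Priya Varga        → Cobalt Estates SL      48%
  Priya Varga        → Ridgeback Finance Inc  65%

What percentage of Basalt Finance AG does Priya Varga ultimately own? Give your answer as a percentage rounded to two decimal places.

97.88%

Priya reaches Basalt along 3 paths.
Via Cobalt: 48% × 85% = 40.8%.
Via Solent → Cobalt: 99% × 50% × 85% = 42.075%.
Direct stake: 15% = 15%.
Total: 40.8% + 42.075% + 15% = 97.875%.
Rounded: 97.88%.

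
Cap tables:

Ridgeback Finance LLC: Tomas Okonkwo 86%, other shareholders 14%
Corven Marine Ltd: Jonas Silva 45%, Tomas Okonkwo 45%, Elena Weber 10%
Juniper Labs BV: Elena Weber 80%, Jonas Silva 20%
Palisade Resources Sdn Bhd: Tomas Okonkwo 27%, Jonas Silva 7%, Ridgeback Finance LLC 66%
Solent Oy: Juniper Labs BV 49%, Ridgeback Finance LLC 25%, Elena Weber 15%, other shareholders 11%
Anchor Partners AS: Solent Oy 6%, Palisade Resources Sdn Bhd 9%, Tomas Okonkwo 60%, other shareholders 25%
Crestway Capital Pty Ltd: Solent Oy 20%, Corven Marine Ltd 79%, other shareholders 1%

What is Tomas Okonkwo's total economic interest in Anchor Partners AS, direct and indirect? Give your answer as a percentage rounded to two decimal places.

68.83%

Tomas reaches Anchor along 4 paths.
Via Ridgeback → Solent: 86% × 25% × 6% = 1.29%.
Via Palisade: 27% × 9% = 2.43%.
Via Ridgeback → Palisade: 86% × 66% × 9% = 5.1084%.
Direct stake: 60% = 60%.
Total: 1.29% + 2.43% + 5.1084% + 60% = 68.8284%.
Rounded: 68.83%.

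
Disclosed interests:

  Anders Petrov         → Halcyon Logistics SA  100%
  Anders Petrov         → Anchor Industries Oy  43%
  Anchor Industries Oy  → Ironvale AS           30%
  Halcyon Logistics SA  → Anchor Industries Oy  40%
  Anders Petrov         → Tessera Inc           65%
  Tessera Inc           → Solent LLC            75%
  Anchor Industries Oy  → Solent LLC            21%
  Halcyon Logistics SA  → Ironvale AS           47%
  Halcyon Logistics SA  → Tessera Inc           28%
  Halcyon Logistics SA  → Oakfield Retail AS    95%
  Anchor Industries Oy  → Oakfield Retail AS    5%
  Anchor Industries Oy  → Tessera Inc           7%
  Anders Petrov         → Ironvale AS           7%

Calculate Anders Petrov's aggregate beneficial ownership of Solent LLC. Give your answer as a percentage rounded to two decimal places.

91.54%

Anders reaches Solent along 6 paths.
Via Halcyon → Anchor → Tessera: 100% × 40% × 7% × 75% = 2.1%.
Via Anchor → Tessera: 43% × 7% × 75% = 2.2575%.
Via Tessera: 65% × 75% = 48.75%.
Via Halcyon → Tessera: 100% × 28% × 75% = 21%.
Via Halcyon → Anchor: 100% × 40% × 21% = 8.4%.
Via Anchor: 43% × 21% = 9.03%.
Total: 2.1% + 2.2575% + 48.75% + 21% + 8.4% + 9.03% = 91.5375%.
Rounded: 91.54%.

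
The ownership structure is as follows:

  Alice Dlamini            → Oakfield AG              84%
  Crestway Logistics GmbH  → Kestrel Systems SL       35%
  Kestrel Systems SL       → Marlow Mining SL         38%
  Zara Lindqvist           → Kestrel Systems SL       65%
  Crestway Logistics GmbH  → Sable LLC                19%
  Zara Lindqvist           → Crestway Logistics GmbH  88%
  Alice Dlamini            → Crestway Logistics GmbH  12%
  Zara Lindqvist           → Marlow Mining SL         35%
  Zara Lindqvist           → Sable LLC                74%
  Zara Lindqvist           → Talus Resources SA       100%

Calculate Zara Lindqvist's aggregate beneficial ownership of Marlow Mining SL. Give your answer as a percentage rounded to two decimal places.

Zara reaches Marlow along 3 paths.
Via Crestway → Kestrel: 88% × 35% × 38% = 11.704%.
Via Kestrel: 65% × 38% = 24.7%.
Direct stake: 35% = 35%.
Total: 11.704% + 24.7% + 35% = 71.404%.
Rounded: 71.40%.

71.40%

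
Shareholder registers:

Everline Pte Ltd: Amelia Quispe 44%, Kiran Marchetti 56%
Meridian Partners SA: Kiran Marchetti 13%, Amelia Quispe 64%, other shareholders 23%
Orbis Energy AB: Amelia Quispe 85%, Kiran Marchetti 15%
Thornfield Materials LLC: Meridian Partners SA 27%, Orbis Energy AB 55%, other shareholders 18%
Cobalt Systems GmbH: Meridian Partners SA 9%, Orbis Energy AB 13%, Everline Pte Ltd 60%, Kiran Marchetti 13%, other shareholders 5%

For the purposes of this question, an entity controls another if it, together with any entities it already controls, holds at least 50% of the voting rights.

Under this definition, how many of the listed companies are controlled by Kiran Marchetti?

2

Kiran holds 56% of Everline, so Kiran controls Everline.
Everline and Kiran together hold 60% + 13% = 73% of Cobalt, so Kiran controls Cobalt.
No other company's threshold is met.
Kiran controls 2 companies.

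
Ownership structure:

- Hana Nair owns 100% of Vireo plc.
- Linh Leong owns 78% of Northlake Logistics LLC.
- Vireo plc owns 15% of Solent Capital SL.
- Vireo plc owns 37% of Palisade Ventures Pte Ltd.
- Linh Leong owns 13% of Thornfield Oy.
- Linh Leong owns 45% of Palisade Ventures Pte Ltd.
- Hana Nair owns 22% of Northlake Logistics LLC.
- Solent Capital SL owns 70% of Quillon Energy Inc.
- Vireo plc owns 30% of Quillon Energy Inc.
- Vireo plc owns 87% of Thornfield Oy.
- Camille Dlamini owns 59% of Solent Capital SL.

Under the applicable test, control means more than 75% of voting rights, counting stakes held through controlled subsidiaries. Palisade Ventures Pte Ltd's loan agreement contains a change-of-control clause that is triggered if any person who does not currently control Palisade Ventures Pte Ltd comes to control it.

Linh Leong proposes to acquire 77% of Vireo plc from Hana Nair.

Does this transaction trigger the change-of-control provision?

Yes

The purchase adds only to Linh's holdings (Hana's stake shrinks), so Linh is the only person who could newly come to control Palisade.
Linh holds 78% of Northlake, so Linh controls Northlake.
In Palisade, Linh's side holds only 45%, not > 75%.
So before the transaction, Linh does not control Palisade.
After the purchase, Linh holds 77% of Vireo directly, and Hana's stake falls to 23%.
Linh holds 77% of Vireo, so Linh controls Vireo.
Vireo and Linh together hold 37% + 45% = 82% of Palisade, so Linh controls Palisade.
Linh did not control Palisade before and does after, so the clause is triggered.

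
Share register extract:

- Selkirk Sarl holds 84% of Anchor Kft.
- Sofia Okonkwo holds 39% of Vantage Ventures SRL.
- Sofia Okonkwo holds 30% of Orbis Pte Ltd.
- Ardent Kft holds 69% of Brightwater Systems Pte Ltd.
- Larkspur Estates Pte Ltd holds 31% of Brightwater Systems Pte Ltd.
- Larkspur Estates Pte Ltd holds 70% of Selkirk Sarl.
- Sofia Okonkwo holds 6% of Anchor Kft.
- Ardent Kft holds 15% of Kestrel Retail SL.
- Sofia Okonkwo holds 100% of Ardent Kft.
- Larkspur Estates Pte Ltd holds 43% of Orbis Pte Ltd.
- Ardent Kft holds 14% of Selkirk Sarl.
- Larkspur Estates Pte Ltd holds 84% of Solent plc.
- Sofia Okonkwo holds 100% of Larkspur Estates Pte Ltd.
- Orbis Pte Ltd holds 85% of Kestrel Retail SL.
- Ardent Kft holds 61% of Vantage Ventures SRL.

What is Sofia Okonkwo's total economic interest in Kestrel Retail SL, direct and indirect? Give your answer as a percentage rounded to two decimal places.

Sofia reaches Kestrel along 3 paths.
Via Ardent: 100% × 15% = 15%.
Via Orbis: 30% × 85% = 25.5%.
Via Larkspur → Orbis: 100% × 43% × 85% = 36.55%.
Total: 15% + 25.5% + 36.55% = 77.05%.

77.05%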